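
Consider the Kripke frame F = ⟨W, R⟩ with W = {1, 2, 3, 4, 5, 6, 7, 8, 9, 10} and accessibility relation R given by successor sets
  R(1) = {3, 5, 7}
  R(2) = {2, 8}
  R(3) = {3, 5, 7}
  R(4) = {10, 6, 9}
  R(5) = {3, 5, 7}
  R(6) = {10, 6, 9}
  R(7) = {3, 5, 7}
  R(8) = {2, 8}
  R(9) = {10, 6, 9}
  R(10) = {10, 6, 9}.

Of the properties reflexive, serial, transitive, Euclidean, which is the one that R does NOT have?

reflexive

Reflexive: no — 1 is not related to itself.
Serial: yes — every world has a successor (e.g. 1 R 3).
Transitive: yes — every two-step R-path is closed by a direct edge.
Euclidean: yes — any two successors of a common world are R-related.
Only reflexive fails.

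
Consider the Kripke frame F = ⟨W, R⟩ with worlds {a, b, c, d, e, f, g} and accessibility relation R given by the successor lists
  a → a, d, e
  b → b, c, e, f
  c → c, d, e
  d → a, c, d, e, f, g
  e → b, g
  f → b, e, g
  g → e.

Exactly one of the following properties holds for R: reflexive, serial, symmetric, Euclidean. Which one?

Reflexive: no — e is not related to itself.
Serial: yes — every world has a successor (e.g. a R a).
Symmetric: no — a R e but not e R a.
Euclidean: no — a R e and a R d, but not e R d.
Only serial holds.

serial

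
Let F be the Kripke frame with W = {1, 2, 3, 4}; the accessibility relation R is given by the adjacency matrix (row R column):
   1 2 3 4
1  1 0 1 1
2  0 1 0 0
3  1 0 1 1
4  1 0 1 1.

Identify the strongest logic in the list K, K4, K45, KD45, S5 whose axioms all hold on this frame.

Transitive (axiom 4): yes — every two-step R-path is closed by a direct edge.
Euclidean (axiom 5): yes — any two successors of a common world are R-related.
Serial (axiom D): yes — every world has a successor (e.g. 1 R 1).
Reflexive (axiom T): yes — every world is R-related to itself.
So F validates K, K4, K45, KD45, S5. The strongest is S5.

S5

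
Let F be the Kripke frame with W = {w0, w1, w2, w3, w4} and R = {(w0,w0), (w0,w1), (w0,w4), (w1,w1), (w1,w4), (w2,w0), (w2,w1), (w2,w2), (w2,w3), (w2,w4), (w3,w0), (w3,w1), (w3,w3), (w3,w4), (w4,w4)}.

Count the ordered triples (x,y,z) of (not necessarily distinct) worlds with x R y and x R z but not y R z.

Enumerating: (w0,w1,w0), (w0,w4,w0), (w0,w4,w1), (w1,w4,w1), (w2,w0,w2), (w2,w0,w3), (w2,w1,w0), (w2,w1,w2), (w2,w1,w3), (w2,w3,w2), (w2,w4,w0), (w2,w4,w1), … and 8 more.
Total: 20.

20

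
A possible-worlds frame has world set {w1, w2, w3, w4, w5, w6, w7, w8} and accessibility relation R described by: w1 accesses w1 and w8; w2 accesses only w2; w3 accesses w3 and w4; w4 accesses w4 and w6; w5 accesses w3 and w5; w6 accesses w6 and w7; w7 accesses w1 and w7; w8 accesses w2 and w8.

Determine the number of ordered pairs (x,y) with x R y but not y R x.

Enumerating: (w1,w8), (w3,w4), (w4,w6), (w5,w3), (w6,w7), (w7,w1), (w8,w2).

7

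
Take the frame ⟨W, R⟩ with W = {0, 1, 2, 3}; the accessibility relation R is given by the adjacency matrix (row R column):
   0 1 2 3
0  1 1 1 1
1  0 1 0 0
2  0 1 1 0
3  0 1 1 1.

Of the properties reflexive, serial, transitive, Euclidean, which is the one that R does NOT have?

Reflexive: yes — every world is R-related to itself.
Serial: yes — every world has a successor (e.g. 0 R 0).
Transitive: yes — every two-step R-path is closed by a direct edge.
Euclidean: no — 0 R 1 and 0 R 2, but not 1 R 2.
Only Euclidean fails.

Euclidean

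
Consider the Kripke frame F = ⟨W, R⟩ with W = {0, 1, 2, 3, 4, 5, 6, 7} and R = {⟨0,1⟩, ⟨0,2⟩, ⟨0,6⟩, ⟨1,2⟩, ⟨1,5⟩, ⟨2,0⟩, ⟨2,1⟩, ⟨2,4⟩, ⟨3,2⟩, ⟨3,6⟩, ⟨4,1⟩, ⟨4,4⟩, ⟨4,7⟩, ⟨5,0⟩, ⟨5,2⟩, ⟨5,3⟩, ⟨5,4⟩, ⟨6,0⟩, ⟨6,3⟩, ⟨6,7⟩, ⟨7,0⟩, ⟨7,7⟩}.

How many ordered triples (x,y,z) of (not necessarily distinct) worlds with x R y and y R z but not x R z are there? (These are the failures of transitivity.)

40

Enumerating: (0,1,5), (0,2,0), (0,2,4), (0,6,0), (0,6,3), (0,6,7), (1,2,0), (1,2,1), (1,2,4), (1,5,0), (1,5,3), (1,5,4), … and 28 more.
Total: 40.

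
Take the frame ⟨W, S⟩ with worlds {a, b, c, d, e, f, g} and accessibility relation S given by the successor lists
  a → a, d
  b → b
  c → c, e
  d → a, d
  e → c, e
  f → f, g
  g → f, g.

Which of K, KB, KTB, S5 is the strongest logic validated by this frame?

S5

Symmetric (axiom B): yes — every pair in S has its reverse in S.
Reflexive (axiom T): yes — every world is S-related to itself.
Euclidean (axiom 5): yes — any two successors of a common world are S-related.
So F validates K, KB, KTB, S5. The strongest is S5.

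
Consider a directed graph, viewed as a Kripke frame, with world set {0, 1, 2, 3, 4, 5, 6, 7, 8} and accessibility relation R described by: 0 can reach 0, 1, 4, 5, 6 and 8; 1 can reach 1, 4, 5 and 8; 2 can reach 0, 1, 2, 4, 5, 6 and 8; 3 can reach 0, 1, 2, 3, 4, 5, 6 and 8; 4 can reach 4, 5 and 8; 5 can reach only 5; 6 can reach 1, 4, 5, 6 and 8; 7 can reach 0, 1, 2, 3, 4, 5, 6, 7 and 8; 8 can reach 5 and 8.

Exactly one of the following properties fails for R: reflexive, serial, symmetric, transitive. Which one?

Reflexive: yes — every world is R-related to itself.
Serial: yes — every world has a successor (e.g. 0 R 0).
Symmetric: no — 0 R 1 but not 1 R 0.
Transitive: yes — every two-step R-path is closed by a direct edge.
Only symmetric fails.

symmetric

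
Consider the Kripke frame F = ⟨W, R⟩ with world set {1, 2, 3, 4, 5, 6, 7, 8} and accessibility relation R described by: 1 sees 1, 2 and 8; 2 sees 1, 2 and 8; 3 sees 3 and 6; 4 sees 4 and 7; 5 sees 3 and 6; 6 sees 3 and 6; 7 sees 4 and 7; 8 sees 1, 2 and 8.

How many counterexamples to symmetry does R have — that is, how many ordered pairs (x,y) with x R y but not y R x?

2

Enumerating: (5,3), (5,6).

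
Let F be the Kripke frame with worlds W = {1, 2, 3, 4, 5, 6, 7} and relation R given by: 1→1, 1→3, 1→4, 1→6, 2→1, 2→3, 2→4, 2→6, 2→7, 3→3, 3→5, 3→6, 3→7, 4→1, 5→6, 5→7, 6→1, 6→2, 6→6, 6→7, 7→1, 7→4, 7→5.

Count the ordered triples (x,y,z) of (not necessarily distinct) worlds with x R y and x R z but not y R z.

Enumerating: (1,3,1), (1,3,4), (1,4,3), (1,4,4), (1,4,6), (1,6,3), (1,6,4), (2,1,7), (2,3,1), (2,3,4), (2,4,3), (2,4,4), … and 28 more.
Total: 40.

40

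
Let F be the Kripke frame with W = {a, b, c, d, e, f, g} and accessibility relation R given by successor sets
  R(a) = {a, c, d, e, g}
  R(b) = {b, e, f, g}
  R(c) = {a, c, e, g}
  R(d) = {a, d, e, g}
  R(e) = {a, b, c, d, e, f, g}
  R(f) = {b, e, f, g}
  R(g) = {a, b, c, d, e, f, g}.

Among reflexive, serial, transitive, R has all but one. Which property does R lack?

Reflexive: yes — every world is R-related to itself.
Serial: yes — every world has a successor (e.g. a R a).
Transitive: no — a R e and e R b, but not a R b.
Only transitive fails.

transitive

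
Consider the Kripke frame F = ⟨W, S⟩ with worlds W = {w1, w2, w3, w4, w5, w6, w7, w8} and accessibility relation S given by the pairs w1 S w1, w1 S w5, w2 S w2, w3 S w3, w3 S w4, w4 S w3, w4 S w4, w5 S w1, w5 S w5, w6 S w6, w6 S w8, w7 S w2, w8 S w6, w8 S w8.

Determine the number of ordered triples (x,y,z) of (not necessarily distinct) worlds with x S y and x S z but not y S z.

0

S is Euclidean; there are no such tuples.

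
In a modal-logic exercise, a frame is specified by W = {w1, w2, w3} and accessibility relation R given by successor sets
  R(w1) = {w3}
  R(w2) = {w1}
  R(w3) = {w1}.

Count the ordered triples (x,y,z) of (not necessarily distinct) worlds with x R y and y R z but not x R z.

Enumerating: (w1,w3,w1), (w2,w1,w3), (w3,w1,w3).

3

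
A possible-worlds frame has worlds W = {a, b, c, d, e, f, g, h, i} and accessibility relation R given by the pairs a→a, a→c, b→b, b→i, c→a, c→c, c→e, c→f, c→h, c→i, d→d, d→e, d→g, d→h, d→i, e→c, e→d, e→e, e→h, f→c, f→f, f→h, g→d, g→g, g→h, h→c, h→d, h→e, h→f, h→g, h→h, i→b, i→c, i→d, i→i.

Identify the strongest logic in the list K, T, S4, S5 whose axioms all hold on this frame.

Reflexive (axiom T): yes — every world is R-related to itself.
Transitive (axiom 4): no — a R c and c R e, but not a R e.
Euclidean (axiom 5): no — c R a and c R e, but not a R e.
So F validates K, T; S4 would additionally require R to be transitive. The strongest is T.

T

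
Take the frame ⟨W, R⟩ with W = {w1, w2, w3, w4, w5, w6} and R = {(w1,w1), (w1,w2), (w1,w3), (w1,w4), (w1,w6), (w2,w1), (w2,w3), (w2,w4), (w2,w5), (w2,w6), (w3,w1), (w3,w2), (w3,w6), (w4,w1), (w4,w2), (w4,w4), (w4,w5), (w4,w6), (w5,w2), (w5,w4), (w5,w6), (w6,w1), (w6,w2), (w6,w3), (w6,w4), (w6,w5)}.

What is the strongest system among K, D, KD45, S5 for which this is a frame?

D

Serial (axiom D): yes — every world has a successor (e.g. w1 R w1).
Euclidean (axiom 5): no — w1 R w3 and w1 R w4, but not w3 R w4.
Transitive (axiom 4): no — w1 R w2 and w2 R w5, but not w1 R w5.
Reflexive (axiom T): no — w2 is not related to itself.
So F validates K, D; KD45 would additionally require R to be Euclidean and transitive. The strongest is D.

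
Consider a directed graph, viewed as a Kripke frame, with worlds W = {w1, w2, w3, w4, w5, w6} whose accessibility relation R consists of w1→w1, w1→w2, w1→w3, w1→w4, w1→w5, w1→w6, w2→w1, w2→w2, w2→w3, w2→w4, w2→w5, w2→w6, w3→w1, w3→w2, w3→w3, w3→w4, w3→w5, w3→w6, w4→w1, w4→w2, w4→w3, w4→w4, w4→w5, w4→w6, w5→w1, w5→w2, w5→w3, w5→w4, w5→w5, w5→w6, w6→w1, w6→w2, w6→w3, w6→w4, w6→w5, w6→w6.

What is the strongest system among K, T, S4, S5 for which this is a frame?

Reflexive (axiom T): yes — every world is R-related to itself.
Transitive (axiom 4): yes — every two-step R-path is closed by a direct edge.
Euclidean (axiom 5): yes — any two successors of a common world are R-related.
So F validates K, T, S4, S5. The strongest is S5.

S5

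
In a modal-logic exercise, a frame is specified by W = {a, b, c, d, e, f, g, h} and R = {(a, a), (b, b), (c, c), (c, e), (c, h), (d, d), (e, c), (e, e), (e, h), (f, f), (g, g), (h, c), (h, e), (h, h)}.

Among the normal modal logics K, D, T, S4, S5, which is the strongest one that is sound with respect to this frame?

S5

Serial (axiom D): yes — every world has a successor (e.g. a R a).
Reflexive (axiom T): yes — every world is R-related to itself.
Transitive (axiom 4): yes — every two-step R-path is closed by a direct edge.
Euclidean (axiom 5): yes — any two successors of a common world are R-related.
So F validates K, D, T, S4, S5. The strongest is S5.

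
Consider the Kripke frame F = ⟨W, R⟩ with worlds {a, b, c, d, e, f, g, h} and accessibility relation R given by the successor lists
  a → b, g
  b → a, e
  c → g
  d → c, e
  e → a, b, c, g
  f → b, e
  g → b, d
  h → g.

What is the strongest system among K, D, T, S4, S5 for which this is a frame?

Serial (axiom D): yes — every world has a successor (e.g. a R b).
Reflexive (axiom T): no — a is not related to itself.
Transitive (axiom 4): no — a R b and b R e, but not a R e.
Euclidean (axiom 5): no — a R b and a R g, but not b R g.
So F validates K, D; T would additionally require R to be reflexive. The strongest is D.

D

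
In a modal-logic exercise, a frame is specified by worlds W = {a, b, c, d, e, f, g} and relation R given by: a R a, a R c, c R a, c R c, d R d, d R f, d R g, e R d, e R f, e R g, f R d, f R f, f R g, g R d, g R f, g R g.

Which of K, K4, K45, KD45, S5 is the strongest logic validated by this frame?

K45

Transitive (axiom 4): yes — every two-step R-path is closed by a direct edge.
Euclidean (axiom 5): yes — any two successors of a common world are R-related.
Serial (axiom D): no — b has no R-successor.
Reflexive (axiom T): no — b is not related to itself.
So F validates K, K4, K45; KD45 would additionally require R to be serial. The strongest is K45.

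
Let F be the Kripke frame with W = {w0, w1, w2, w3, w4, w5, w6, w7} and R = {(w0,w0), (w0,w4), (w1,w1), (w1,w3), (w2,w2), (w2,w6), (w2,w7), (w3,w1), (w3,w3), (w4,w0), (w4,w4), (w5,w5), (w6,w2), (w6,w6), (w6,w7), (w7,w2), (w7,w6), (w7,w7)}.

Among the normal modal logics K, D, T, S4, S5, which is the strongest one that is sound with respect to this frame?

Serial (axiom D): yes — every world has a successor (e.g. w0 R w0).
Reflexive (axiom T): yes — every world is R-related to itself.
Transitive (axiom 4): yes — every two-step R-path is closed by a direct edge.
Euclidean (axiom 5): yes — any two successors of a common world are R-related.
So F validates K, D, T, S4, S5. The strongest is S5.

S5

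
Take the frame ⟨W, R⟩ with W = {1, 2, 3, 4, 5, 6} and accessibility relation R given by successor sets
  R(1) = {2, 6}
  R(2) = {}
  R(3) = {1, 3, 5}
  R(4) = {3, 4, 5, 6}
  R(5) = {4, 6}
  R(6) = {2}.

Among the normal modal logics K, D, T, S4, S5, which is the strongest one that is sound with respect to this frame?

Serial (axiom D): no — 2 has no R-successor.
Reflexive (axiom T): no — 1 is not related to itself.
Transitive (axiom 4): no — 3 R 1 and 1 R 2, but not 3 R 2.
Euclidean (axiom 5): no — 1 R 2 and 1 R 6, but not 2 R 6.
So F validates K; D would additionally require R to be serial. The strongest is K.

K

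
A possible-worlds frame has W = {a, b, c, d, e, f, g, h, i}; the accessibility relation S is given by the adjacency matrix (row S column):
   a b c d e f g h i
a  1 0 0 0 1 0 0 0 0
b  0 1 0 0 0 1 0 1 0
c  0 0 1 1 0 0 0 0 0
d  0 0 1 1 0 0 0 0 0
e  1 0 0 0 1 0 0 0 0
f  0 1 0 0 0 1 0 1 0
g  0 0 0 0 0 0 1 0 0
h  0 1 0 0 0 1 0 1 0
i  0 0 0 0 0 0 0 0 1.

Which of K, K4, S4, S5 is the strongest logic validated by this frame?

S5

Transitive (axiom 4): yes — every two-step S-path is closed by a direct edge.
Reflexive (axiom T): yes — every world is S-related to itself.
Euclidean (axiom 5): yes — any two successors of a common world are S-related.
So F validates K, K4, S4, S5. The strongest is S5.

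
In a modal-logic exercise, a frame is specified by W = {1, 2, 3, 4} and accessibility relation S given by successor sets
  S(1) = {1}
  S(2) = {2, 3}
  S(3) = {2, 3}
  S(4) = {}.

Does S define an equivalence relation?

Reflexive: no — 4 is not related to itself.
Symmetric: yes — every pair in S has its reverse in S.
Transitive: yes — every two-step S-path is closed by a direct edge.
So S is not an equivalence relation.

No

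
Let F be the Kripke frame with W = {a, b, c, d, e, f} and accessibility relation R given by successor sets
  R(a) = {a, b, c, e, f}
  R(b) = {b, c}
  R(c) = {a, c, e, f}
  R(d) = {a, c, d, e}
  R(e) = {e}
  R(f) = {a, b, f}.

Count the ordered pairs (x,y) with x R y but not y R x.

Enumerating: (a,b), (a,e), (b,c), (c,e), (c,f), (d,a), (d,c), (d,e), (f,b).

9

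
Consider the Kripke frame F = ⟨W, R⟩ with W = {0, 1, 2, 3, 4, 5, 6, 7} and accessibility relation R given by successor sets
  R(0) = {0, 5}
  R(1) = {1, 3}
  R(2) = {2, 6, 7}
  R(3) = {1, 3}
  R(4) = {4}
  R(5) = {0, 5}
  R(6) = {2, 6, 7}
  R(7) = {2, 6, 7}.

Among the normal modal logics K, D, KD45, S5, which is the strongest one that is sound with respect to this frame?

S5

Serial (axiom D): yes — every world has a successor (e.g. 0 R 0).
Euclidean (axiom 5): yes — any two successors of a common world are R-related.
Transitive (axiom 4): yes — every two-step R-path is closed by a direct edge.
Reflexive (axiom T): yes — every world is R-related to itself.
So F validates K, D, KD45, S5. The strongest is S5.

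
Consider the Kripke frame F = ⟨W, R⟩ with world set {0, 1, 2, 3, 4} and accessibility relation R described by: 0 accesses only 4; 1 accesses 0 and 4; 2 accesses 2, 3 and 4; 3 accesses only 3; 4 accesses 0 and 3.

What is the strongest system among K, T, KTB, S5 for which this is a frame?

K

Reflexive (axiom T): no — 0 is not related to itself.
Symmetric (axiom B): no — 1 R 0 but not 0 R 1.
Euclidean (axiom 5): no — 2 R 3 and 2 R 4, but not 3 R 4.
So F validates K; T would additionally require R to be reflexive. The strongest is K.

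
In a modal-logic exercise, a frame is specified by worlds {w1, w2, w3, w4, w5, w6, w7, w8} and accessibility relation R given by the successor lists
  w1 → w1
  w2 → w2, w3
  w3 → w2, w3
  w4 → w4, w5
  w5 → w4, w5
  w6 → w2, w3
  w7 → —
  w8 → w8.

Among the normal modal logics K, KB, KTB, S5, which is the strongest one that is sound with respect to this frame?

Symmetric (axiom B): no — w6 R w2 but not w2 R w6.
Reflexive (axiom T): no — w6 is not related to itself.
Euclidean (axiom 5): yes — any two successors of a common world are R-related.
So F validates K; KB would additionally require R to be symmetric. The strongest is K.

K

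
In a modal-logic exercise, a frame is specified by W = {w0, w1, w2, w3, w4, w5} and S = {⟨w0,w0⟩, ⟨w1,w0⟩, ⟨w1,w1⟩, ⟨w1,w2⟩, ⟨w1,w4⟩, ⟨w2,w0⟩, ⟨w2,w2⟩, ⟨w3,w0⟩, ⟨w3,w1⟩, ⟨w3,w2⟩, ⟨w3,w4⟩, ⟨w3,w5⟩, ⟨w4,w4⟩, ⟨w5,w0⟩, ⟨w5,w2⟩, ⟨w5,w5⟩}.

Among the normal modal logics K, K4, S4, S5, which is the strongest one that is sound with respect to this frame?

K4

Transitive (axiom 4): yes — every two-step S-path is closed by a direct edge.
Reflexive (axiom T): no — w3 is not related to itself.
Euclidean (axiom 5): no — w1 S w0 and w1 S w2, but not w0 S w2.
So F validates K, K4; S4 would additionally require S to be reflexive. The strongest is K4.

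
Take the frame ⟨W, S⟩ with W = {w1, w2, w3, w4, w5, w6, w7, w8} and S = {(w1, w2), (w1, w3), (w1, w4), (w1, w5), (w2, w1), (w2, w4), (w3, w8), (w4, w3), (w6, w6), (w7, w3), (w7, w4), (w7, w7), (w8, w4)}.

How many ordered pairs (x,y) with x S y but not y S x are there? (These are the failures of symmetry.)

9

Enumerating: (w1,w3), (w1,w4), (w1,w5), (w2,w4), (w3,w8), (w4,w3), (w7,w3), (w7,w4), (w8,w4).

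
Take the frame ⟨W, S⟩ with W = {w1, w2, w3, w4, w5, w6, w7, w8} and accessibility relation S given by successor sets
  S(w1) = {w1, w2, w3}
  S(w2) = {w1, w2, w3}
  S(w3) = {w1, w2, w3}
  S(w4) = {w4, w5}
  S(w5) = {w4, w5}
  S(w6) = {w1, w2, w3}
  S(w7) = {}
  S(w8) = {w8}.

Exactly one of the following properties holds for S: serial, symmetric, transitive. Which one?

Serial: no — w7 has no S-successor.
Symmetric: no — w6 S w1 but not w1 S w6.
Transitive: yes — every two-step S-path is closed by a direct edge.
Only transitive holds.

transitive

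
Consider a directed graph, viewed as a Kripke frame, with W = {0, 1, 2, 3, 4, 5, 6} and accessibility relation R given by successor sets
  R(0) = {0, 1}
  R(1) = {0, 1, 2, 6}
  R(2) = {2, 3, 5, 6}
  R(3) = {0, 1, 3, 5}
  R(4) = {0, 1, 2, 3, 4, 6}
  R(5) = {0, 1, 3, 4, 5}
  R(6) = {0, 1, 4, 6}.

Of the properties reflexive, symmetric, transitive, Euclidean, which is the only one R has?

Reflexive: yes — every world is R-related to itself.
Symmetric: no — 1 R 2 but not 2 R 1.
Transitive: no — 0 R 1 and 1 R 2, but not 0 R 2.
Euclidean: no — 1 R 0 and 1 R 2, but not 0 R 2.
Only reflexive holds.

reflexive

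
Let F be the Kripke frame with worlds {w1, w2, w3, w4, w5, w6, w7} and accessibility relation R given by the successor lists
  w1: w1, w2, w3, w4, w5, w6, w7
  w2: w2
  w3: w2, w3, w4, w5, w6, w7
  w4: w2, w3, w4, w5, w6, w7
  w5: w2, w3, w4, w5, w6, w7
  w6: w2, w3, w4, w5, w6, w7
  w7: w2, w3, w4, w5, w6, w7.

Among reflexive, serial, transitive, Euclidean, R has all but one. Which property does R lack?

Reflexive: yes — every world is R-related to itself.
Serial: yes — every world has a successor (e.g. w1 R w1).
Transitive: yes — every two-step R-path is closed by a direct edge.
Euclidean: no — w1 R w2 and w1 R w3, but not w2 R w3.
Only Euclidean fails.

Euclidean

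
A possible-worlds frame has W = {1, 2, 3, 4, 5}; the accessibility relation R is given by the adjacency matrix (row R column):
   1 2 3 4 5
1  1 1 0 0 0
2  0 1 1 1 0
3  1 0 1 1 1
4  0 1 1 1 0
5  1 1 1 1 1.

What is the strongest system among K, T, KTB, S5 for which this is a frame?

T

Reflexive (axiom T): yes — every world is R-related to itself.
Symmetric (axiom B): no — 1 R 2 but not 2 R 1.
Euclidean (axiom 5): no — 3 R 1 and 3 R 4, but not 1 R 4.
So F validates K, T; KTB would additionally require R to be symmetric. The strongest is T.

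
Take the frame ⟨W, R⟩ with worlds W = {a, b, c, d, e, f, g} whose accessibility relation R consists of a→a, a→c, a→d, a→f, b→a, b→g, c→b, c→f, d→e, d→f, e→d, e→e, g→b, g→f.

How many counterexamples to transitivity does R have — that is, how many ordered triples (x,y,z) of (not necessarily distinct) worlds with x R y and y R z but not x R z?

Enumerating: (a,c,b), (a,d,e), (b,a,c), (b,a,d), (b,a,f), (b,g,b), (b,g,f), (c,b,a), (c,b,g), (d,e,d), (e,d,f), (g,b,a), (g,b,g).

13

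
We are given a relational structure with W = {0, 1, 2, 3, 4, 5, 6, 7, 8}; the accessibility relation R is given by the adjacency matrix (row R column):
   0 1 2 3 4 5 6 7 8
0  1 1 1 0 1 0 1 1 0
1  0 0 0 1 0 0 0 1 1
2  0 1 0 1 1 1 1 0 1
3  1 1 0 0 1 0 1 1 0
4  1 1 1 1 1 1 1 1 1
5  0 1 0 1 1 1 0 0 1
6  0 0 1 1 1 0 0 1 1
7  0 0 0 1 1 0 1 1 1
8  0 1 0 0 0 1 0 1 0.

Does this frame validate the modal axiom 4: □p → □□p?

The schema 4 characterises exactly the transitive frames.
Transitive: no — 0 R 1 and 1 R 3, but not 0 R 3.

No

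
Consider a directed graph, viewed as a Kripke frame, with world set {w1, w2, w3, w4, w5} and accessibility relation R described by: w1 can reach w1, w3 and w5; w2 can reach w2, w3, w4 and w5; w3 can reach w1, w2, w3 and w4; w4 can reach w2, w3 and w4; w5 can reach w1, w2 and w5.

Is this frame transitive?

Transitive: no — w1 R w3 and w3 R w2, but not w1 R w2.

No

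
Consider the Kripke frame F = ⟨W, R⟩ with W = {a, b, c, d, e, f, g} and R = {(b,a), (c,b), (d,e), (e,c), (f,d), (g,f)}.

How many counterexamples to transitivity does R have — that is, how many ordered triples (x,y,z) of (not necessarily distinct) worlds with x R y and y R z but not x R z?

Enumerating: (c,b,a), (d,e,c), (e,c,b), (f,d,e), (g,f,d).

5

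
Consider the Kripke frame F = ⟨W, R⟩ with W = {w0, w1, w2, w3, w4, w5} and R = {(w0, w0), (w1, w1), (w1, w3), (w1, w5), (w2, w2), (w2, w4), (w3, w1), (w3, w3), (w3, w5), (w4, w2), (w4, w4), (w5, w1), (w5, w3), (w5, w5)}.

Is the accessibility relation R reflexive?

Yes

Reflexive: yes — every world is R-related to itself.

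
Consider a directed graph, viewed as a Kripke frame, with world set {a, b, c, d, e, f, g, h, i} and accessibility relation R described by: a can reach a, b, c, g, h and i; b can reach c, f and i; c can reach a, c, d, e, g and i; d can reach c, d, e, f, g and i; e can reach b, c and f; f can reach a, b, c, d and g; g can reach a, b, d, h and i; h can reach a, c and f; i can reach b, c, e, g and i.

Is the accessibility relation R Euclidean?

No

Euclidean: no — a R b and a R g, but not b R g.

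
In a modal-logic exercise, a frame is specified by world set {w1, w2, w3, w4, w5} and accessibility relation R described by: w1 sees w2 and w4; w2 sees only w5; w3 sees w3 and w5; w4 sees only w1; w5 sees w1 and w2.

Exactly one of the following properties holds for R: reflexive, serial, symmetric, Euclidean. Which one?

Reflexive: no — w1 is not related to itself.
Serial: yes — every world has a successor (e.g. w1 R w2).
Symmetric: no — w1 R w2 but not w2 R w1.
Euclidean: no — w1 R w2 and w1 R w4, but not w2 R w4.
Only serial holds.

serial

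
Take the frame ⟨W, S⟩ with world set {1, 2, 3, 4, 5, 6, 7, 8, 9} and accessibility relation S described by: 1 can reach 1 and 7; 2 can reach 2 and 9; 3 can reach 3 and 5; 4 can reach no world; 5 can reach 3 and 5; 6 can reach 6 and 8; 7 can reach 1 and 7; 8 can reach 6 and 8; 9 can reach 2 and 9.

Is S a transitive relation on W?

Yes

Transitive: yes — every two-step S-path is closed by a direct edge.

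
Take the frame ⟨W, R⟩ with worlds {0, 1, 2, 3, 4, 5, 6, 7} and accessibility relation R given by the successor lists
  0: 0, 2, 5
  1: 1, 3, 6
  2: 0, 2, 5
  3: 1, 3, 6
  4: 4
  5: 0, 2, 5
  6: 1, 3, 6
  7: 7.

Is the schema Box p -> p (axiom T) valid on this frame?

By correspondence theory, T is valid on a frame iff R is reflexive.
Reflexive: yes — every world is R-related to itself.

Yes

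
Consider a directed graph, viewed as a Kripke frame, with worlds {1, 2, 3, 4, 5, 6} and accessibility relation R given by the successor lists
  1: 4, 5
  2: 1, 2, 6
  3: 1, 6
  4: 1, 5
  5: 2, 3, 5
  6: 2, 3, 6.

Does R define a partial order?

Reflexive: no — 1 is not related to itself.
Transitive: no — 1 R 5 and 5 R 2, but not 1 R 2.
Antisymmetric: no — 1 R 4 and 4 R 1 with 1 ≠ 4.
So R is not a partial order.

No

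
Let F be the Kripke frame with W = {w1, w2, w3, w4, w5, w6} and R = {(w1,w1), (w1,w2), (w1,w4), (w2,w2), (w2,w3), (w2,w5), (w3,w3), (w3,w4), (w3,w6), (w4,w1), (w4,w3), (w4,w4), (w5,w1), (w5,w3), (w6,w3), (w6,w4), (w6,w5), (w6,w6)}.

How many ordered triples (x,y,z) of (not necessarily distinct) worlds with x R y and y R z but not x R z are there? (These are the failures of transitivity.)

Enumerating: (w1,w2,w3), (w1,w2,w5), (w1,w4,w3), (w2,w3,w4), (w2,w3,w6), (w2,w5,w1), (w3,w4,w1), (w3,w6,w5), (w4,w1,w2), (w4,w3,w6), (w5,w1,w2), (w5,w1,w4), (w5,w3,w4), (w5,w3,w6), (w6,w4,w1), (w6,w5,w1).

16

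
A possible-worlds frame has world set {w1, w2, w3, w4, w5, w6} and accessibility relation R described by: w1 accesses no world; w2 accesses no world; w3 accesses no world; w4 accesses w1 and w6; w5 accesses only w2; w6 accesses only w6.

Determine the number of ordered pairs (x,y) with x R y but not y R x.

Enumerating: (w4,w1), (w4,w6), (w5,w2).

3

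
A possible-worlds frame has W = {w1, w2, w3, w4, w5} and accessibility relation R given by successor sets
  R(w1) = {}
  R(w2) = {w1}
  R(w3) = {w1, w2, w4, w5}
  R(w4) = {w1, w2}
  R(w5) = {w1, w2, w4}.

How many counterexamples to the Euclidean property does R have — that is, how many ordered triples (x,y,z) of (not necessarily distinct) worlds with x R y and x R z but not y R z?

20

Enumerating: (w2,w1,w1), (w3,w1,w1), (w3,w1,w2), (w3,w1,w4), (w3,w1,w5), (w3,w2,w2), (w3,w2,w4), (w3,w2,w5), (w3,w4,w4), (w3,w4,w5), (w3,w5,w5), (w4,w1,w1), … and 8 more.
Total: 20.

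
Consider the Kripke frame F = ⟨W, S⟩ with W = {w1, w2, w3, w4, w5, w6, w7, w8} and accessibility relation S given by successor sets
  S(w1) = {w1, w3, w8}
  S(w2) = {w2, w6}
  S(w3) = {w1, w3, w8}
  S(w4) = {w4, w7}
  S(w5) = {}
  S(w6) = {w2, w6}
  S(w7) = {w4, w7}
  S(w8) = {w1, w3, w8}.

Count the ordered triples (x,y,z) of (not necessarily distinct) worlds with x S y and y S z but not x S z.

S is transitive; there are no such tuples.

0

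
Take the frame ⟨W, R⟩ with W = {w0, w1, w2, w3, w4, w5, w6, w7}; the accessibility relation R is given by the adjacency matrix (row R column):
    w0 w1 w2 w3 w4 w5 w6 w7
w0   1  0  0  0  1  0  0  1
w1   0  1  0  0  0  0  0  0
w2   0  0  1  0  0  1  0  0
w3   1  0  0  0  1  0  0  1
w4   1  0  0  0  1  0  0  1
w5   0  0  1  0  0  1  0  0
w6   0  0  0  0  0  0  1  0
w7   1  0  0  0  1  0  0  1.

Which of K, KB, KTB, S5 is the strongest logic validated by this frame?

Symmetric (axiom B): no — w3 R w0 but not w0 R w3.
Reflexive (axiom T): no — w3 is not related to itself.
Euclidean (axiom 5): yes — any two successors of a common world are R-related.
So F validates K; KB would additionally require R to be symmetric. The strongest is K.

K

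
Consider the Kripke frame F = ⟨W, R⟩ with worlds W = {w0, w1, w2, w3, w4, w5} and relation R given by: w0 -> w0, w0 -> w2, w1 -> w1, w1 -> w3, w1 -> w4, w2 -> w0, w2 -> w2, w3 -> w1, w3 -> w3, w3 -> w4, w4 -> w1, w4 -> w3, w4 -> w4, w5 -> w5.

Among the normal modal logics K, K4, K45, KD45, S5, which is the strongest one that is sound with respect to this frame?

Transitive (axiom 4): yes — every two-step R-path is closed by a direct edge.
Euclidean (axiom 5): yes — any two successors of a common world are R-related.
Serial (axiom D): yes — every world has a successor (e.g. w0 R w0).
Reflexive (axiom T): yes — every world is R-related to itself.
So F validates K, K4, K45, KD45, S5. The strongest is S5.

S5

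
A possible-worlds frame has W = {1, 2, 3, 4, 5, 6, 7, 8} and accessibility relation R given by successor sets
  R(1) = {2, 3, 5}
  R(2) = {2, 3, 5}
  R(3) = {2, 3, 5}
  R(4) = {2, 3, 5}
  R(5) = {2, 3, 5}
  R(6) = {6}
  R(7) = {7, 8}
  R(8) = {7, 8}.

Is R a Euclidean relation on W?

Euclidean: yes — any two successors of a common world are R-related.

Yes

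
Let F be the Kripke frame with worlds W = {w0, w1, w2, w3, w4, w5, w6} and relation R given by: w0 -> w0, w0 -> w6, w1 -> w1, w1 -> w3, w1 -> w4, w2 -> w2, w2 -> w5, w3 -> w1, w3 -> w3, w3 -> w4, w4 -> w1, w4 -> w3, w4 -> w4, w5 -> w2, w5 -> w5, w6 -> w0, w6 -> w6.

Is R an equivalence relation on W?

Reflexive: yes — every world is R-related to itself.
Symmetric: yes — every pair in R has its reverse in R.
Transitive: yes — every two-step R-path is closed by a direct edge.
So R is an equivalence relation.

Yes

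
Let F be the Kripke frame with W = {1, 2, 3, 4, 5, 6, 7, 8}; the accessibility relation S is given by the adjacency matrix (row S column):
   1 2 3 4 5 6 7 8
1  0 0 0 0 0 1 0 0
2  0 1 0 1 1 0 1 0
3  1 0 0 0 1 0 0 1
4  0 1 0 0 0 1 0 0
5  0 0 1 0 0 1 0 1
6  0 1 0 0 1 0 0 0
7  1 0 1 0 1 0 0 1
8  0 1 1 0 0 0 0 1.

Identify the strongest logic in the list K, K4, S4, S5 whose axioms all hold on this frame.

Transitive (axiom 4): no — 1 S 6 and 6 S 2, but not 1 S 2.
Reflexive (axiom T): no — 1 is not related to itself.
Euclidean (axiom 5): no — 2 S 4 and 2 S 5, but not 4 S 5.
So F validates K; K4 would additionally require S to be transitive. The strongest is K.

K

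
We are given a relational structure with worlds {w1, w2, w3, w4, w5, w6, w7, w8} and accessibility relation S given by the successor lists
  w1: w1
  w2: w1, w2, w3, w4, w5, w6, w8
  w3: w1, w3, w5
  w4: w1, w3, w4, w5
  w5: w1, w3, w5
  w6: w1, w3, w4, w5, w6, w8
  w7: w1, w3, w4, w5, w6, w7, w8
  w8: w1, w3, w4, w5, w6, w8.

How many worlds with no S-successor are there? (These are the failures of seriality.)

S is serial; there are no such worlds.

0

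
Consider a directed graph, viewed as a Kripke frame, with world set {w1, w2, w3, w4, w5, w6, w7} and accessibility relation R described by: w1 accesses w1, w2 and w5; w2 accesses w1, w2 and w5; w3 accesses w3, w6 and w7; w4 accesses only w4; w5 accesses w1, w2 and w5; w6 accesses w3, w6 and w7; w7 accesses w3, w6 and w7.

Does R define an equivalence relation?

Reflexive: yes — every world is R-related to itself.
Symmetric: yes — every pair in R has its reverse in R.
Transitive: yes — every two-step R-path is closed by a direct edge.
So R is an equivalence relation.

Yes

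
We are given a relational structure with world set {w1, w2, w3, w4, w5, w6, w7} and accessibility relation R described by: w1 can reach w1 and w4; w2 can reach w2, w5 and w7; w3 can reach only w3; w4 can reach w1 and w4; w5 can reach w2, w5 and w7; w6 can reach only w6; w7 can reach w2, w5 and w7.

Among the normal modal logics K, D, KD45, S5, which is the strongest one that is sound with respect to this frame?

S5

Serial (axiom D): yes — every world has a successor (e.g. w1 R w1).
Euclidean (axiom 5): yes — any two successors of a common world are R-related.
Transitive (axiom 4): yes — every two-step R-path is closed by a direct edge.
Reflexive (axiom T): yes — every world is R-related to itself.
So F validates K, D, KD45, S5. The strongest is S5.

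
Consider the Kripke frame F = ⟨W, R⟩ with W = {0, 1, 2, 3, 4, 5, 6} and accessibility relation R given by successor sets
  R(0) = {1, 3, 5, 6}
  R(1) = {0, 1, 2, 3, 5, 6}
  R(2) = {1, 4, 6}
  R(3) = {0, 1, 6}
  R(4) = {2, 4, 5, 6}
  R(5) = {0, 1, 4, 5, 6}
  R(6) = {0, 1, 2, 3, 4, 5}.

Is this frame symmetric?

Symmetric: yes — every pair in R has its reverse in R.

Yes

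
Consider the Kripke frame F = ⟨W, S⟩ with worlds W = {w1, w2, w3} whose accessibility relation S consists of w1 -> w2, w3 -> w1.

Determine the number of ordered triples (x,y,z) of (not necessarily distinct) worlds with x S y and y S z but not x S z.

1

Enumerating: (w3,w1,w2).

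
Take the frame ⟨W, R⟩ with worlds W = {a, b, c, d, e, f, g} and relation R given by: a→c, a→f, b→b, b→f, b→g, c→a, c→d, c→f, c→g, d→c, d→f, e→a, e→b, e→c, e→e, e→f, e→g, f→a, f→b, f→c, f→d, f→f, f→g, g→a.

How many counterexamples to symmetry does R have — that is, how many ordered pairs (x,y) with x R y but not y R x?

Enumerating: (b,g), (c,g), (e,a), (e,b), (e,c), (e,f), (e,g), (f,g), (g,a).

9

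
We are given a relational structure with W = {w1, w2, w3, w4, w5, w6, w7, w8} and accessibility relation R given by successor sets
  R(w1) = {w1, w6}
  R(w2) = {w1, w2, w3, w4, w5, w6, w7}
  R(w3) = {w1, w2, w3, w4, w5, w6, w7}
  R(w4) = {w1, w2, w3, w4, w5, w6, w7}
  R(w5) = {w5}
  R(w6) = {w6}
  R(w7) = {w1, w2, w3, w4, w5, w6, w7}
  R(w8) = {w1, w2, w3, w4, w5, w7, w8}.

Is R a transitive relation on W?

Transitive: no — w8 R w1 and w1 R w6, but not w8 R w6.

No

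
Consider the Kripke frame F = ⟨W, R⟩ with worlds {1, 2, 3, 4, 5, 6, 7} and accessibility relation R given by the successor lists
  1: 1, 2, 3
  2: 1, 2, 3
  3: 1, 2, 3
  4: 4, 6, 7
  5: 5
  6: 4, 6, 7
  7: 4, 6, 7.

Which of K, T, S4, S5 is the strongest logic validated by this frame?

S5

Reflexive (axiom T): yes — every world is R-related to itself.
Transitive (axiom 4): yes — every two-step R-path is closed by a direct edge.
Euclidean (axiom 5): yes — any two successors of a common world are R-related.
So F validates K, T, S4, S5. The strongest is S5.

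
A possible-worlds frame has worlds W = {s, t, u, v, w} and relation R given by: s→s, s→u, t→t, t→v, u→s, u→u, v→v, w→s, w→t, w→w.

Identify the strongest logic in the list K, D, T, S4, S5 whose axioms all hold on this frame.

Serial (axiom D): yes — every world has a successor (e.g. s R s).
Reflexive (axiom T): yes — every world is R-related to itself.
Transitive (axiom 4): no — w R s and s R u, but not w R u.
Euclidean (axiom 5): no — w R s and w R t, but not s R t.
So F validates K, D, T; S4 would additionally require R to be transitive. The strongest is T.

T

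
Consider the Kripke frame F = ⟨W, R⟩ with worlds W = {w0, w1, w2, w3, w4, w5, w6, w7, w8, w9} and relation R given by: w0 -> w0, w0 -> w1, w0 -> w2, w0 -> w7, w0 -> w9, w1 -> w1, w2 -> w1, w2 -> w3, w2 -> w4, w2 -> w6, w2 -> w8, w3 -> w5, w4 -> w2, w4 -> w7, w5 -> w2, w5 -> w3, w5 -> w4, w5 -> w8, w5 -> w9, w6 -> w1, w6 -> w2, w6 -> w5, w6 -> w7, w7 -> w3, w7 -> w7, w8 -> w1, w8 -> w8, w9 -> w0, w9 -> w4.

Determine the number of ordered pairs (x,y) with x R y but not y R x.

17

Enumerating: (w0,w1), (w0,w2), (w0,w7), (w2,w1), (w2,w3), (w2,w8), (w4,w7), (w5,w2), (w5,w4), (w5,w8), (w5,w9), (w6,w1), (w6,w5), (w6,w7), (w7,w3), (w8,w1), (w9,w4).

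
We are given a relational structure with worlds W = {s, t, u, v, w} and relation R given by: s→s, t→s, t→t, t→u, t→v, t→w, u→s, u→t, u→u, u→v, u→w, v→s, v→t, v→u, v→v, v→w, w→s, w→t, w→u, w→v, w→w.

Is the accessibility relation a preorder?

Yes

Reflexive: yes — every world is R-related to itself.
Transitive: yes — every two-step R-path is closed by a direct edge.
So R is a preorder.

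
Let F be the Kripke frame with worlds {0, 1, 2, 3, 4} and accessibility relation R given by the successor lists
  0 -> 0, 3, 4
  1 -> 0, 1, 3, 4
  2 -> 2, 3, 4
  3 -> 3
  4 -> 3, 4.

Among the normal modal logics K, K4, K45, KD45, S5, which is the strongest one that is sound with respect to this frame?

Transitive (axiom 4): yes — every two-step R-path is closed by a direct edge.
Euclidean (axiom 5): no — 0 R 3 and 0 R 4, but not 3 R 4.
Serial (axiom D): yes — every world has a successor (e.g. 0 R 0).
Reflexive (axiom T): yes — every world is R-related to itself.
So F validates K, K4; K45 would additionally require R to be Euclidean. The strongest is K4.

K4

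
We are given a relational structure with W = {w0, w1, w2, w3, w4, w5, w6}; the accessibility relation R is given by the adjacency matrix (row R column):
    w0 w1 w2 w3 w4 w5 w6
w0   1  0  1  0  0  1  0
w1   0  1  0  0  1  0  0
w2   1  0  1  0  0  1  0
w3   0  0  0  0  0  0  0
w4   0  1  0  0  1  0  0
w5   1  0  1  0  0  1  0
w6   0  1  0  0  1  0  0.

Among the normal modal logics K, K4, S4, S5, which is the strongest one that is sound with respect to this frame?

Transitive (axiom 4): yes — every two-step R-path is closed by a direct edge.
Reflexive (axiom T): no — w3 is not related to itself.
Euclidean (axiom 5): yes — any two successors of a common world are R-related.
So F validates K, K4; S4 would additionally require R to be reflexive. The strongest is K4.

K4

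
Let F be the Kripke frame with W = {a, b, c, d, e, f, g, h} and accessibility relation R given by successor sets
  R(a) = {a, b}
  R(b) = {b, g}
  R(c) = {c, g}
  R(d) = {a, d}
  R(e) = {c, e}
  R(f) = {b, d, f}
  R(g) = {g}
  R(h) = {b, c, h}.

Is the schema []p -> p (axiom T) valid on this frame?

Yes

By correspondence theory, T is valid on a frame iff R is reflexive.
Reflexive: yes — every world is R-related to itself.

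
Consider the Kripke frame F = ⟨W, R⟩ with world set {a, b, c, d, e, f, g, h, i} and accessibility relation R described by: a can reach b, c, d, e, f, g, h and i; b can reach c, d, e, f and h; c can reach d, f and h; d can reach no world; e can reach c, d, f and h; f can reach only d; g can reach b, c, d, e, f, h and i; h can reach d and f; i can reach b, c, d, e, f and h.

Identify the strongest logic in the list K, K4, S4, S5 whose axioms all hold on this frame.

Transitive (axiom 4): yes — every two-step R-path is closed by a direct edge.
Reflexive (axiom T): no — a is not related to itself.
Euclidean (axiom 5): no — a R b and a R g, but not b R g.
So F validates K, K4; S4 would additionally require R to be reflexive. The strongest is K4.

K4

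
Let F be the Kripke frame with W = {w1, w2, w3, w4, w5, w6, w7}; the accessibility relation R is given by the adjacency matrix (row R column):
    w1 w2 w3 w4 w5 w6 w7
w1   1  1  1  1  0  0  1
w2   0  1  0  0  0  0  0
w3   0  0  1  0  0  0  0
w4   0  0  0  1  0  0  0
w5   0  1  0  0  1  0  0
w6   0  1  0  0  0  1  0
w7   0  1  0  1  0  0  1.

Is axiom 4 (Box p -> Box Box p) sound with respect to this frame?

Yes

Axiom 4 corresponds to the accessibility relation being transitive.
Transitive: yes — every two-step R-path is closed by a direct edge.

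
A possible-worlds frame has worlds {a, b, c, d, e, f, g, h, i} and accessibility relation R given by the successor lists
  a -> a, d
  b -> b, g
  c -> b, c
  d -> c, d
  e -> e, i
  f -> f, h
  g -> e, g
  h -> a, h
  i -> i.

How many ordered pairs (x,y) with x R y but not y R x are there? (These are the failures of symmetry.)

Enumerating: (a,d), (b,g), (c,b), (d,c), (e,i), (f,h), (g,e), (h,a).

8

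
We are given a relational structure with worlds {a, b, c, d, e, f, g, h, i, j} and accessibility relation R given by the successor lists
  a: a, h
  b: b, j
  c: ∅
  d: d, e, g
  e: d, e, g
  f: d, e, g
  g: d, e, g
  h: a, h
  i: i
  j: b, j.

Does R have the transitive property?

Transitive: yes — every two-step R-path is closed by a direct edge.

Yes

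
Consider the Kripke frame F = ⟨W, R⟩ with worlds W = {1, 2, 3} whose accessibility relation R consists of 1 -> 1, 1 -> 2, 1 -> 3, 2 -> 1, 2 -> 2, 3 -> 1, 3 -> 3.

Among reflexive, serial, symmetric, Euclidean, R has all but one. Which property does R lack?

Euclidean

Reflexive: yes — every world is R-related to itself.
Serial: yes — every world has a successor (e.g. 1 R 1).
Symmetric: yes — every pair in R has its reverse in R.
Euclidean: no — 1 R 2 and 1 R 3, but not 2 R 3.
Only Euclidean fails.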